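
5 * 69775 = 348875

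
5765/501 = 5765/501 = 11.51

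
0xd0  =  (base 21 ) 9J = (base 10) 208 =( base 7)415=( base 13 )130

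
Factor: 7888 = 2^4 * 17^1 * 29^1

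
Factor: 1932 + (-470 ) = 2^1*17^1 *43^1  =  1462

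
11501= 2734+8767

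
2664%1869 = 795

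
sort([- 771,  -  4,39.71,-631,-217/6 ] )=[-771, - 631, - 217/6, - 4  ,  39.71 ]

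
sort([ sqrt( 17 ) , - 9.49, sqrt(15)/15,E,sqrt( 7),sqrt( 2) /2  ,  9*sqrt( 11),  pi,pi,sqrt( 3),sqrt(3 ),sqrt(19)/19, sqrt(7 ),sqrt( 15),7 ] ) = [- 9.49,sqrt( 19)/19,sqrt(15 )/15,  sqrt(2 )/2 , sqrt( 3 ),sqrt( 3), sqrt(7 ),sqrt( 7 ), E,pi,pi , sqrt( 15 )  ,  sqrt( 17),7, 9 * sqrt(11)]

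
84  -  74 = 10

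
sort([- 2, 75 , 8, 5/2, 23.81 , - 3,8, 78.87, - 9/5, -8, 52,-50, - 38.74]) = [- 50, - 38.74,- 8, - 3, - 2, - 9/5, 5/2, 8, 8, 23.81,52, 75,78.87]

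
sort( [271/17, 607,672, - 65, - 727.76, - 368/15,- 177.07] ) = [ - 727.76, - 177.07,  -  65,-368/15, 271/17 , 607, 672] 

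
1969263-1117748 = 851515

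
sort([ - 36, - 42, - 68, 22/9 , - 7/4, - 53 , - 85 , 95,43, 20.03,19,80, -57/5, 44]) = [ - 85, - 68, - 53, - 42, - 36, - 57/5, - 7/4, 22/9, 19,20.03  ,  43, 44, 80, 95] 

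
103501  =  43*2407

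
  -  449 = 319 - 768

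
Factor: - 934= - 2^1*467^1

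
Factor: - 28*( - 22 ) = 616  =  2^3*7^1*11^1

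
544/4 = 136 = 136.00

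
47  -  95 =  - 48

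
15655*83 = 1299365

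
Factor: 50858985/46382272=2^( - 6 )  *3^1 *5^1*17^1*199447^1*724723^( - 1) 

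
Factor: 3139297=7^1*89^1*5039^1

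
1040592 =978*1064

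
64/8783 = 64/8783 = 0.01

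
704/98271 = 704/98271 = 0.01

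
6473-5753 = 720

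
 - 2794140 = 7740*( - 361)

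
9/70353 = 1/7817 = 0.00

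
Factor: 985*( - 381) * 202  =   - 75807570 = - 2^1 * 3^1* 5^1*101^1*127^1 * 197^1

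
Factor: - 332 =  - 2^2*83^1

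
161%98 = 63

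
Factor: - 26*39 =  - 2^1*3^1*13^2=-1014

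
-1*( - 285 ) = 285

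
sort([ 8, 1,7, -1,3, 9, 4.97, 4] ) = [-1, 1, 3,4,4.97,7,8,  9] 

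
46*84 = 3864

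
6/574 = 3/287 = 0.01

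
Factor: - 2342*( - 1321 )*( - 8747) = -2^1* 1171^1*1321^1 * 8747^1 = - 27061311154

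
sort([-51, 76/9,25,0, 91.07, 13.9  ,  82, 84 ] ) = [ - 51, 0, 76/9 , 13.9,25,  82  ,  84, 91.07]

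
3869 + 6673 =10542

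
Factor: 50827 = 7^1*53^1 * 137^1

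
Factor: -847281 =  - 3^1*282427^1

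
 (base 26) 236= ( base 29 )1kf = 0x59C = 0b10110011100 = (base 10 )1436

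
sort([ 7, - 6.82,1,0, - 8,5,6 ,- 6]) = [ - 8, - 6.82,-6,0,  1,5, 6, 7]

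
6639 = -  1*( - 6639)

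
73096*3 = 219288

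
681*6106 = 4158186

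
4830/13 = 371 + 7/13= 371.54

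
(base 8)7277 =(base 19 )a8d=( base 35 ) 32U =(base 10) 3775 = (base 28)4MN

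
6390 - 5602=788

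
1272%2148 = 1272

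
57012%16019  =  8955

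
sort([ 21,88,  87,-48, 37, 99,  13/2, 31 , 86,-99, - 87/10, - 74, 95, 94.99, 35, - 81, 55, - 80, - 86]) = [  -  99, - 86, - 81, - 80, - 74, - 48,  -  87/10,  13/2,  21, 31, 35, 37, 55,86,87, 88, 94.99, 95,99]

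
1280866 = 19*67414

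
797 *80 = 63760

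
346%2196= 346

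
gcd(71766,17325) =9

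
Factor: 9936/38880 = 2^ ( - 1 )*3^ (  -  2) * 5^( - 1 ) *23^1  =  23/90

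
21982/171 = 128 + 94/171 = 128.55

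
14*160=2240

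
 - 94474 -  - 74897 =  - 19577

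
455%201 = 53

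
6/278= 3/139 = 0.02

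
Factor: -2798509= - 7^1*399787^1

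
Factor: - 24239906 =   -  2^1*12119953^1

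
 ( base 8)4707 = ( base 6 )15331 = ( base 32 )2E7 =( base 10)2503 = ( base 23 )4GJ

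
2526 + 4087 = 6613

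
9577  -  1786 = 7791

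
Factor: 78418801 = 78418801^1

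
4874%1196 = 90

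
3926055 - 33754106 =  - 29828051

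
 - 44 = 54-98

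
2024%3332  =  2024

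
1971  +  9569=11540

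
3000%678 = 288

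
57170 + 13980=71150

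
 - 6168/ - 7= 881 + 1/7 = 881.14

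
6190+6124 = 12314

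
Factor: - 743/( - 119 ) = 7^(-1 )*17^( - 1 )*743^1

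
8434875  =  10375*813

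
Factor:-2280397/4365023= - 7^1* 13^( - 1)*17^1*19163^1 * 335771^(-1)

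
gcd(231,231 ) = 231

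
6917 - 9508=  - 2591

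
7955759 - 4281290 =3674469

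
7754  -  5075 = 2679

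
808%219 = 151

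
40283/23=40283/23 = 1751.43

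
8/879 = 8/879 = 0.01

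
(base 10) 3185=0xc71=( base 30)3G5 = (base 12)1a15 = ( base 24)5CH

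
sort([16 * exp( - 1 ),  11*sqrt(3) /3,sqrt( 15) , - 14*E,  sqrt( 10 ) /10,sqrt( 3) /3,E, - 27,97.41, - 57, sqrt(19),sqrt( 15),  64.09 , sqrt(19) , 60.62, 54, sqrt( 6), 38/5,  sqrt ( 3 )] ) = [ - 57 , - 14*E , - 27,sqrt( 10)/10,sqrt( 3) /3,sqrt(3) , sqrt ( 6 ) , E,sqrt(15),  sqrt( 15 ),sqrt(19),sqrt ( 19),16*exp( - 1), 11*sqrt(3 ) /3,38/5,54,60.62, 64.09, 97.41]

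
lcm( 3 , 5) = 15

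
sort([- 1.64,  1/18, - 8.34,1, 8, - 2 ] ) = [ - 8.34,- 2,-1.64,1/18 , 1,8 ] 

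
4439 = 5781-1342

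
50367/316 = 50367/316 = 159.39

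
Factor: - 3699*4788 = - 17710812 = -2^2*3^5*7^1 * 19^1*137^1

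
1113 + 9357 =10470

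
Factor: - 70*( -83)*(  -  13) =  - 75530 = - 2^1*5^1*7^1*13^1*83^1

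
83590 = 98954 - 15364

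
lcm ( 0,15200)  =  0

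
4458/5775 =1486/1925 = 0.77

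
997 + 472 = 1469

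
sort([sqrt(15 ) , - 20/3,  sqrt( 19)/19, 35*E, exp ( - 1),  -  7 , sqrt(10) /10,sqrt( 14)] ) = [ - 7,  -  20/3, sqrt ( 19 )/19, sqrt( 10) /10,  exp(-1 ), sqrt(14),sqrt( 15 ),  35*E]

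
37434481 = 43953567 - 6519086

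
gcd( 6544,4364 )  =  4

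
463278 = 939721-476443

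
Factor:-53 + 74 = 21 = 3^1 * 7^1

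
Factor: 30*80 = 2^5*3^1 * 5^2 =2400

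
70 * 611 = 42770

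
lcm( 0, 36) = 0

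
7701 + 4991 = 12692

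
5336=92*58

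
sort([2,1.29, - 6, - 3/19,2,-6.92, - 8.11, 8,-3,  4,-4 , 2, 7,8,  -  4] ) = [ - 8.11, - 6.92, - 6, - 4, - 4, - 3 , - 3/19,  1.29, 2, 2, 2  ,  4, 7,8, 8]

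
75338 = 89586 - 14248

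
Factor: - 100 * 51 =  - 2^2*3^1*5^2*17^1 = - 5100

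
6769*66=446754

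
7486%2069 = 1279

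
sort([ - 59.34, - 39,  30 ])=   [ - 59.34, - 39  ,  30 ] 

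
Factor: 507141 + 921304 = 1428445 = 5^1*109^1*2621^1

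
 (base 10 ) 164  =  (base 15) ae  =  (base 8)244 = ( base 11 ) 13a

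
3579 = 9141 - 5562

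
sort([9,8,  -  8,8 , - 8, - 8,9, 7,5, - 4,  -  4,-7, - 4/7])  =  [  -  8, - 8, - 8, - 7, - 4, - 4, - 4/7, 5,7, 8,8,9,9] 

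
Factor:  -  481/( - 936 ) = 2^( - 3 )*3^ ( -2)*37^1= 37/72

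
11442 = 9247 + 2195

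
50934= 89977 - 39043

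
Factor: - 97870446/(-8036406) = 5437247/446467 = 7^( - 1 ) * 83^1*109^1*601^1*63781^(-1)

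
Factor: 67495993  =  4289^1*15737^1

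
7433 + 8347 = 15780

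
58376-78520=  - 20144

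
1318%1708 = 1318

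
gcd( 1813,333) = 37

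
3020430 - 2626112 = 394318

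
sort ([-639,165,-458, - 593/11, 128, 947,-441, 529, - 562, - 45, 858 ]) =[-639,-562, - 458 ,-441, - 593/11,-45, 128, 165,529, 858,947 ]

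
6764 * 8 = 54112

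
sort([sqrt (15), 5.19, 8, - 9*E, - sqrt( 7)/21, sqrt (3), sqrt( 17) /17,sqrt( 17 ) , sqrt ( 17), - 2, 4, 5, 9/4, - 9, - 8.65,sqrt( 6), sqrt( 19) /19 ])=[  -  9* E,  -  9, -8.65, - 2, - sqrt( 7 ) /21,sqrt( 19 )/19,sqrt( 17)/17, sqrt( 3) , 9/4,sqrt( 6), sqrt ( 15), 4 , sqrt( 17 ),sqrt (17 ) , 5, 5.19, 8]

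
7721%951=113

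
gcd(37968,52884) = 1356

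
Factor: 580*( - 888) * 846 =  - 435723840 =- 2^6 * 3^3*5^1* 29^1*37^1*47^1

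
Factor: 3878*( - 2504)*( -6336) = 2^10*3^2*7^1*11^1*277^1*313^1 = 61525804032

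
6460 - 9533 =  - 3073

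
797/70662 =797/70662= 0.01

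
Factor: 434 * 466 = 2^2*7^1*31^1*233^1 = 202244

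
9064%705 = 604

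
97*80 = 7760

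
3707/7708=3707/7708 = 0.48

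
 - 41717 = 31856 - 73573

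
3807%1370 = 1067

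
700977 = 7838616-7137639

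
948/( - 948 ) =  - 1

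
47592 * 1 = 47592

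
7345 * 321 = 2357745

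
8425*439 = 3698575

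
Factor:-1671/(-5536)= 2^(  -  5)*3^1*173^ (-1 )*557^1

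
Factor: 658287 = 3^7*7^1*43^1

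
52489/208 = 252+73/208= 252.35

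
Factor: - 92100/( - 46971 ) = 2^2*3^( - 1)*5^2*17^ ( - 1) = 100/51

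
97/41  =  97/41 = 2.37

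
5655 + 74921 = 80576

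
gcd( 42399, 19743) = 3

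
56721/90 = 18907/30 = 630.23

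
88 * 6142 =540496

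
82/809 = 82/809  =  0.10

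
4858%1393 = 679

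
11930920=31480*379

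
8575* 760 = 6517000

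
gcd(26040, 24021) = 3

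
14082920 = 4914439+9168481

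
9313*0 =0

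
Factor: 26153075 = 5^2*13^1*80471^1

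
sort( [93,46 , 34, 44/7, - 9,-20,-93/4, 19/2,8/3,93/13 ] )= [  -  93/4,-20,-9, 8/3,44/7 , 93/13,19/2,34 , 46,93]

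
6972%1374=102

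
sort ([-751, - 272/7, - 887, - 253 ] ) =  [-887,-751, - 253,  -  272/7] 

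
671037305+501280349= 1172317654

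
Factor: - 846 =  - 2^1*3^2*47^1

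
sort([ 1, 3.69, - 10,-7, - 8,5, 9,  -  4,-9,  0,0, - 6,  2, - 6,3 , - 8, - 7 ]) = [  -  10, - 9,- 8, - 8, - 7, - 7, - 6,  -  6,-4,0,0, 1,  2, 3,3.69 , 5,9 ] 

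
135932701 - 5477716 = 130454985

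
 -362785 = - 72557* 5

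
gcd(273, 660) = 3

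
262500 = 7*37500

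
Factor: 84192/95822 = 2^4*3^1*877^1*47911^( - 1) = 42096/47911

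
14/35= 2/5= 0.40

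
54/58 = 27/29 = 0.93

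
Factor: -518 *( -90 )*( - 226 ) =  - 2^3*3^2*5^1* 7^1*37^1*113^1 = -10536120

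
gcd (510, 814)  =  2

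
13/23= 13/23= 0.57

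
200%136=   64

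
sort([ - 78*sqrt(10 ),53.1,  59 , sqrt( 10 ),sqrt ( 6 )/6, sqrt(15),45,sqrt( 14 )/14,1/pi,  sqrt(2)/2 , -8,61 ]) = [ - 78  *sqrt( 10), - 8 , sqrt(14)/14 , 1/pi,sqrt(6)/6,sqrt( 2)/2, sqrt(10), sqrt( 15 ),45,53.1,59,  61]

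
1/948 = 1/948 = 0.00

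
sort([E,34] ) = [E, 34]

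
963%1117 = 963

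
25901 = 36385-10484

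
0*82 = 0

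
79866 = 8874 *9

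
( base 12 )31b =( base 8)707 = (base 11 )384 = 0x1C7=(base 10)455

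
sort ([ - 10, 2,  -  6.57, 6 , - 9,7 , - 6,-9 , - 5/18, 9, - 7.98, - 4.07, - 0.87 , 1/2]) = [ - 10, - 9, - 9, - 7.98,  -  6.57,  -  6 , - 4.07 , - 0.87, - 5/18 , 1/2,2 , 6,7, 9]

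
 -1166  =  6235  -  7401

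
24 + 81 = 105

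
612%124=116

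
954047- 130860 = 823187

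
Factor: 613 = 613^1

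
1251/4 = 312+3/4  =  312.75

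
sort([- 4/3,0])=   [ - 4/3, 0] 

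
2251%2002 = 249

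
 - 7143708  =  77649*( - 92)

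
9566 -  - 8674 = 18240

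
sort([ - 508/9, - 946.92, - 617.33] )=[  -  946.92, - 617.33, - 508/9]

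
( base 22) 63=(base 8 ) 207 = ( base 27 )50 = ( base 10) 135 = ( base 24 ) 5F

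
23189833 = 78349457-55159624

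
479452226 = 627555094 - 148102868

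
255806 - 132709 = 123097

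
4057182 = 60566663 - 56509481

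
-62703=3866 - 66569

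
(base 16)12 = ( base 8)22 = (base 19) i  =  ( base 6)30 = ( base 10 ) 18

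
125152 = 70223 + 54929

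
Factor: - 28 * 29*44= - 2^4*7^1 * 11^1*29^1 = - 35728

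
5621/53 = 5621/53 = 106.06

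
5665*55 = 311575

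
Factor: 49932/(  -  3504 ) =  - 57/4 = - 2^(-2) * 3^1 * 19^1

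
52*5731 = 298012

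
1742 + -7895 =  - 6153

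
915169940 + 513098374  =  1428268314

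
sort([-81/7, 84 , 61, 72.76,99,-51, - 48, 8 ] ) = [ - 51,  -  48, -81/7,8,61,72.76, 84,99 ] 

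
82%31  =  20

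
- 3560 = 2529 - 6089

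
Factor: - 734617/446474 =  - 2^( - 1)*7^ (-1)*13^1* 31891^( - 1) * 56509^1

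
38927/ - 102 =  - 38927/102=- 381.64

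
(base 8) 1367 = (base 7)2133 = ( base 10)759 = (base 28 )R3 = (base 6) 3303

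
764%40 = 4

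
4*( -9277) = -37108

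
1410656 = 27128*52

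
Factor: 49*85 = 5^1*7^2 * 17^1 =4165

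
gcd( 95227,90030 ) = 1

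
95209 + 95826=191035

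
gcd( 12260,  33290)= 10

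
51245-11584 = 39661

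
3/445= 3/445=0.01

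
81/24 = 3+3/8 = 3.38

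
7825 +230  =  8055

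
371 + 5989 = 6360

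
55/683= 55/683 = 0.08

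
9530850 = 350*27231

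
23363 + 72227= 95590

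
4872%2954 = 1918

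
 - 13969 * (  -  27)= 377163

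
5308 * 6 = 31848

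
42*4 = 168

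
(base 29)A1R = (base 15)2796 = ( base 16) 2112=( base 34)7b0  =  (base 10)8466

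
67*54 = 3618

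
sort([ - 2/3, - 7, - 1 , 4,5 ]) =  [ - 7, - 1 , - 2/3, 4,5]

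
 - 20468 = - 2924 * 7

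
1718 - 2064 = - 346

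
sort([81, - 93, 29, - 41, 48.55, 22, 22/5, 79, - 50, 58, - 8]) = [ - 93, - 50, - 41,  -  8, 22/5,22, 29,  48.55, 58, 79, 81 ]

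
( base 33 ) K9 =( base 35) J4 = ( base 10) 669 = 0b1010011101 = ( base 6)3033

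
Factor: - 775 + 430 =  - 3^1*5^1*23^1 = - 345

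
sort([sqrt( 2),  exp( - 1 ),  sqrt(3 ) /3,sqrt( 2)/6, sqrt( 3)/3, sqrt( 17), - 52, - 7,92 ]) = [ - 52, - 7, sqrt( 2)/6,  exp(-1),sqrt(3)/3,sqrt( 3)/3,sqrt( 2),sqrt( 17),92] 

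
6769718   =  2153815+4615903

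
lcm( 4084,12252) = 12252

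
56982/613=56982/613 = 92.96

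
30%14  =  2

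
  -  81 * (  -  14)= 1134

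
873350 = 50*17467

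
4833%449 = 343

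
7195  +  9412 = 16607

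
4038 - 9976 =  - 5938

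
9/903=3/301= 0.01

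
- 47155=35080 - 82235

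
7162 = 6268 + 894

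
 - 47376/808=-5922/101 = - 58.63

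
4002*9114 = 36474228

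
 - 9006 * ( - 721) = 6493326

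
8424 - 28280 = -19856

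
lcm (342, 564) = 32148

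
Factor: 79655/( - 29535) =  - 89/33 = - 3^(-1)*11^(-1)*89^1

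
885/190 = 4 + 25/38=   4.66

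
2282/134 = 17 +2/67 = 17.03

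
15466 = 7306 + 8160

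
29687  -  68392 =-38705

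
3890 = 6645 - 2755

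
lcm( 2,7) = 14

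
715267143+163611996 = 878879139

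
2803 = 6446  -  3643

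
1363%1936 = 1363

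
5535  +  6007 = 11542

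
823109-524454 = 298655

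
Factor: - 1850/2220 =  - 2^( - 1) * 3^( - 1 ) * 5^1 =- 5/6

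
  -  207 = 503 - 710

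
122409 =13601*9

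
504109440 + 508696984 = 1012806424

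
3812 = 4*953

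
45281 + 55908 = 101189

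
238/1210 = 119/605 = 0.20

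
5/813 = 5/813 = 0.01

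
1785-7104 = -5319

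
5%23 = 5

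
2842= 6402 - 3560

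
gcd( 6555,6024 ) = 3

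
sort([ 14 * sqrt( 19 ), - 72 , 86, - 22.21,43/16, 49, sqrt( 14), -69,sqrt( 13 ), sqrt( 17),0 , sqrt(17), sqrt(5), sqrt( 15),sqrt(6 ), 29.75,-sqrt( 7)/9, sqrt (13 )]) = [ - 72, - 69, - 22.21, - sqrt( 7 ) /9,0, sqrt( 5 ),sqrt( 6 ), 43/16, sqrt( 13 ), sqrt( 13),sqrt( 14 ),sqrt(15 ), sqrt( 17 ), sqrt( 17 ), 29.75, 49,14*sqrt( 19 ),86]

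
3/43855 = 3/43855 = 0.00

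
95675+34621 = 130296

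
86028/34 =43014/17= 2530.24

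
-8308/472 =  - 2077/118 = -  17.60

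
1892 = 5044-3152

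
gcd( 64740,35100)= 780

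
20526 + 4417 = 24943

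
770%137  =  85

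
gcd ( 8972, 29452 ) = 4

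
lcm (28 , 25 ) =700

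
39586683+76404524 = 115991207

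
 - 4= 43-47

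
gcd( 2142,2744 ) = 14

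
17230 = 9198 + 8032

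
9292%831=151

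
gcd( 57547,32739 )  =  7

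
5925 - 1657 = 4268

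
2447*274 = 670478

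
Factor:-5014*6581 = - 32997134= -2^1*23^1*109^1*6581^1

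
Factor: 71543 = 29^1*2467^1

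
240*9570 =2296800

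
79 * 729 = 57591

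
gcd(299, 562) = 1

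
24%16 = 8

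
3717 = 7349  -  3632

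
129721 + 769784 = 899505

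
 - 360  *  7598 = - 2735280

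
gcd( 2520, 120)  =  120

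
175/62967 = 175/62967 = 0.00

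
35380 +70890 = 106270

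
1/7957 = 1/7957 = 0.00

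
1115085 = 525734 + 589351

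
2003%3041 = 2003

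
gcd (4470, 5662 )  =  298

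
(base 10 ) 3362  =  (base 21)7D2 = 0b110100100010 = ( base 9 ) 4545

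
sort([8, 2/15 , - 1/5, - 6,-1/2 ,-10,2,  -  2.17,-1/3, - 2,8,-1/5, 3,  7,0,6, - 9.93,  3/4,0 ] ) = [ - 10, -9.93,-6,-2.17,-2, - 1/2,  -  1/3, - 1/5,-1/5,0,0,2/15, 3/4 , 2 , 3,6,  7, 8,8] 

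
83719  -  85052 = -1333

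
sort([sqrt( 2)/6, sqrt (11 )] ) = [ sqrt ( 2)/6,sqrt( 11)]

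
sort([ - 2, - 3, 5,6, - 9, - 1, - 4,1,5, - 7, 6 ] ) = [-9, - 7, - 4 , - 3,-2,  -  1,1, 5,5,6,6] 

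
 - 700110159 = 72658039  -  772768198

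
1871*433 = 810143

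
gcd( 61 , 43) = 1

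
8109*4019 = 32590071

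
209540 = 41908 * 5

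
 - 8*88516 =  - 708128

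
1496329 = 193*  7753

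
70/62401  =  70/62401= 0.00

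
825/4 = 825/4 = 206.25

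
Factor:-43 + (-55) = -2^1*7^2 = -98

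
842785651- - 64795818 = 907581469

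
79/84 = 79/84 = 0.94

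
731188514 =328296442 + 402892072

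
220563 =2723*81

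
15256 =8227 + 7029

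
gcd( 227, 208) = 1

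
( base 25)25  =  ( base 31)1O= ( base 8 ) 67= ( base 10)55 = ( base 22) 2b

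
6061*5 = 30305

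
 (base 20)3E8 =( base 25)29D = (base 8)2720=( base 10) 1488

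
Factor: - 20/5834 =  - 2^1*5^1*2917^( - 1) = -  10/2917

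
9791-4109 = 5682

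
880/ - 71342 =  - 440/35671 = - 0.01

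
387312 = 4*96828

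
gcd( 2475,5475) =75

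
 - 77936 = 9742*( - 8) 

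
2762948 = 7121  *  388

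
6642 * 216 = 1434672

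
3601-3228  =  373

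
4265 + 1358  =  5623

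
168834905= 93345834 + 75489071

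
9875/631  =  9875/631 = 15.65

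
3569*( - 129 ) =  - 460401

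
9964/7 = 1423 + 3/7 = 1423.43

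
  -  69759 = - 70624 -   -  865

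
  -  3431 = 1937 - 5368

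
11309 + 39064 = 50373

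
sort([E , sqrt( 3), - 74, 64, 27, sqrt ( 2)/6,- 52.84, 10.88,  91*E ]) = [ - 74 ,  -  52.84,sqrt(  2)/6, sqrt(3),E, 10.88, 27, 64, 91*E] 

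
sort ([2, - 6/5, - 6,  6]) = [ - 6, -6/5, 2,6]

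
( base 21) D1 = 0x112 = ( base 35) 7t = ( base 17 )g2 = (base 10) 274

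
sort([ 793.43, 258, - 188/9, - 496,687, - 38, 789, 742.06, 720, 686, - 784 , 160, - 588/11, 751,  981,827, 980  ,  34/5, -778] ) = [-784, - 778 ,- 496,-588/11,-38,- 188/9,34/5, 160,258 , 686, 687, 720, 742.06, 751,789, 793.43,827,980, 981 ] 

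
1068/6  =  178 = 178.00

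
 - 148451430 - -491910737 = 343459307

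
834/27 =30 +8/9 = 30.89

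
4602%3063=1539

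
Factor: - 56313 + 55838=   -475= - 5^2*19^1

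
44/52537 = 44/52537 = 0.00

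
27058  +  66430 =93488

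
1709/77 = 22+ 15/77 = 22.19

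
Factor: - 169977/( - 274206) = 2^( -1 ) * 23^( - 1)*1987^(-1)*56659^1 = 56659/91402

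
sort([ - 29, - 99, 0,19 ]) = [- 99, - 29,0, 19]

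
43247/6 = 43247/6 = 7207.83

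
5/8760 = 1/1752 = 0.00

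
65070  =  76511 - 11441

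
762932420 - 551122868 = 211809552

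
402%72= 42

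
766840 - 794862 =-28022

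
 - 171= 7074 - 7245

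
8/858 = 4/429 = 0.01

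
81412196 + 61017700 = 142429896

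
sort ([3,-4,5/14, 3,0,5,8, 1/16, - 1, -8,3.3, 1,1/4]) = [ - 8, - 4, - 1, 0,1/16,1/4, 5/14, 1,3,3,  3.3,5,8]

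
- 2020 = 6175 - 8195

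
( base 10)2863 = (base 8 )5457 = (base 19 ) 7hd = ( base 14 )1087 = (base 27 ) 3P1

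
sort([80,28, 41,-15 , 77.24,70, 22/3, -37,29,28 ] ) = [ - 37, - 15,22/3 , 28,28, 29,41,70,77.24 , 80] 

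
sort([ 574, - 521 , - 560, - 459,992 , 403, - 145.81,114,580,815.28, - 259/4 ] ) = [ - 560,-521, - 459, - 145.81 , - 259/4,114, 403, 574,580,815.28, 992 ]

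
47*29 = 1363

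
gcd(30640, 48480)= 80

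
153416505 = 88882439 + 64534066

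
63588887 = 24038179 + 39550708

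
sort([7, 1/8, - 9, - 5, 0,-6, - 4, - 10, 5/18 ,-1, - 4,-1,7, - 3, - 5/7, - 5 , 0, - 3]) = [ - 10,-9,-6, - 5,-5,-4,-4, - 3,-3,-1, - 1,-5/7, 0, 0,  1/8, 5/18, 7, 7] 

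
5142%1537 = 531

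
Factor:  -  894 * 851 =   -  760794 = - 2^1*3^1*23^1 * 37^1*149^1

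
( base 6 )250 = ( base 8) 146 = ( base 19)57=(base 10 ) 102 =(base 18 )5C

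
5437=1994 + 3443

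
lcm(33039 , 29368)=264312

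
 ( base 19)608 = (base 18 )6ce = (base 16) 87e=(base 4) 201332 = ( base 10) 2174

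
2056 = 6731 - 4675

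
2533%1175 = 183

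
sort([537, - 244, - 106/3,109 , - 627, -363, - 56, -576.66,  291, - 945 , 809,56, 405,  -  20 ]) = [ - 945,-627, - 576.66, - 363, - 244, - 56, - 106/3, - 20,56,109,291,405, 537,809]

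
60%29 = 2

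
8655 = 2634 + 6021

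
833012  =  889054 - 56042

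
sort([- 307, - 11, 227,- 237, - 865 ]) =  [  -  865, -307,-237,-11,227]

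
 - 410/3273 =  - 1 + 2863/3273 = - 0.13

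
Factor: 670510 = 2^1*5^1 * 19^1* 3529^1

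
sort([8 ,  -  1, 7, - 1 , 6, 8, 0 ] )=[- 1  , - 1,0,6,  7 , 8, 8]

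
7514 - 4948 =2566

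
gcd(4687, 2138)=1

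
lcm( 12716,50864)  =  50864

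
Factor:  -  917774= - 2^1*11^1*13^1*3209^1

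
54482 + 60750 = 115232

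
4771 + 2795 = 7566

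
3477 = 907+2570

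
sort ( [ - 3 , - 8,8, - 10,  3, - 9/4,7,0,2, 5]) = [ - 10, - 8, - 3, - 9/4,0,2,3 , 5, 7, 8]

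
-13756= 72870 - 86626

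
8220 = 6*1370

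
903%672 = 231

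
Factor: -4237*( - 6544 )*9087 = 2^4*3^1*13^1*19^1*223^1*233^1*409^1 = 251954594736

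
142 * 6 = 852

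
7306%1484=1370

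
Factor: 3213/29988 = 2^(  -  2)*3^1*7^( - 1 ) = 3/28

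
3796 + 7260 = 11056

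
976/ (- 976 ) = -1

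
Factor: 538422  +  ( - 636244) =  -2^1*59^1*829^1 = - 97822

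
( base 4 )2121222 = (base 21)1166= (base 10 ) 9834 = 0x266A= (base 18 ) 1C66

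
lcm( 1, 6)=6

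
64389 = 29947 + 34442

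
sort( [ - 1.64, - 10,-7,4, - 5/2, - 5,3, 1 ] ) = [ - 10, - 7, - 5, - 5/2,  -  1.64, 1, 3, 4 ] 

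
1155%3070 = 1155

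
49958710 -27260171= 22698539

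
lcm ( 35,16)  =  560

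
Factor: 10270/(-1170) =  - 3^ ( - 2)*79^1 = -  79/9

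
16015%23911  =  16015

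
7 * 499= 3493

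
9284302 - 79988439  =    -  70704137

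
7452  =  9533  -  2081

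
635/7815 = 127/1563 = 0.08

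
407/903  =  407/903 = 0.45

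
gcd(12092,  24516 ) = 4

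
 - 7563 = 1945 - 9508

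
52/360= 13/90  =  0.14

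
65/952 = 65/952 =0.07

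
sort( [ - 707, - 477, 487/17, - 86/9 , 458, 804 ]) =[ - 707,-477, - 86/9, 487/17,458,804] 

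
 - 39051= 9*(- 4339) 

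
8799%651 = 336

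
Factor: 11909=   11909^1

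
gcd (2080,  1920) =160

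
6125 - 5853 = 272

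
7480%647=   363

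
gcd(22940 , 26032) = 4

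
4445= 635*7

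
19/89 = 19/89 = 0.21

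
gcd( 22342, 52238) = 2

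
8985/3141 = 2995/1047 = 2.86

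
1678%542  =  52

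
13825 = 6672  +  7153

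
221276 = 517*428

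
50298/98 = 513 + 12/49= 513.24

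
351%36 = 27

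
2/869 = 2/869 = 0.00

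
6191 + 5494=11685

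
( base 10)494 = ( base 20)14e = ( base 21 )12b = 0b111101110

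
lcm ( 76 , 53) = 4028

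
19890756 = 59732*333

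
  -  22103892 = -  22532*981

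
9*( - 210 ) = -1890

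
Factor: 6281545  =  5^1  *29^1*43321^1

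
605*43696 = 26436080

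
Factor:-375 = - 3^1*5^3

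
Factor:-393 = -3^1*131^1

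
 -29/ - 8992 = 29/8992 = 0.00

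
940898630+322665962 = 1263564592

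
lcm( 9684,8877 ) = 106524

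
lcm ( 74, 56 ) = 2072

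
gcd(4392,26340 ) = 12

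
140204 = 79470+60734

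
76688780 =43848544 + 32840236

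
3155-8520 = -5365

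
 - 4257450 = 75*( - 56766)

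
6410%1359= 974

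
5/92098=5/92098 = 0.00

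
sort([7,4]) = [4, 7]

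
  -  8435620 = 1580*(-5339)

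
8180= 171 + 8009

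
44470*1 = 44470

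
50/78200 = 1/1564 = 0.00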